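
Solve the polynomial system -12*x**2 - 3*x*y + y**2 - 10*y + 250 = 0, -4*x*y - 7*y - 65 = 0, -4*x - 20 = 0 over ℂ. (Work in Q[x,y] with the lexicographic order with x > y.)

{(-5, 5)}

Compute a lex Gröbner basis by Buchberger's algorithm.
f_1 = -12*x**2 - 3*x*y + y**2 - 10*y + 250, LT = x**2.
f_2 = -4*x*y - 7*y - 65, LT = x*y.
f_3 = -4*x - 20, LT = x.

S(f_1,f_2): lcm = x**2*y. S = 1/4*x*y**2 - 7/4*x*y - 65/4*x - 1/12*y**3 + 5/6*y**2 - 125/6*y.
  reduce S modulo (f_1, f_2, f_3):
  remainder -1/12*y**3 + 19/48*y**2 - 131/6*y + 1755/16 ≠ 0; add h_4 = -1/12*y**3 + 19/48*y**2 - 131/6*y + 1755/16 to the basis.

S(f_1,f_3): lcm = x**2. S = 1/4*x*y - 5*x - 1/12*y**2 + 5/6*y - 125/6.
  reduce S modulo (f_1, f_2, f_3, h_4):
  remainder -1/12*y**2 + 19/48*y + 5/48 ≠ 0; add h_5 = -1/12*y**2 + 19/48*y + 5/48 to the basis.

S(f_2,f_3): lcm = x*y. S = -13/4*y + 65/4.
  reduce S modulo (f_1, f_2, f_3, h_4, h_5):
  remainder -13/4*y + 65/4 ≠ 0; add h_6 = -13/4*y + 65/4 to the basis.

The other S-polynomials (S(f_1,h_4), S(f_2,h_4), S(f_3,h_4), S(f_1,h_5), S(f_2,h_5), S(f_3,h_5), S(h_4,h_5), S(f_1,h_6), S(f_2,h_6), S(f_3,h_6), S(h_4,h_6), S(h_5,h_6)) all reduce to 0 modulo the current basis, so we have a Gröbner basis.
Inter-reduce: drop elements whose leading term is divisible by another's, tail-reduce, and make monic.
Reduced Gröbner basis: {x + 5, y - 5}.

Since the basis is lex-ordered, y - 5 is univariate in y. Its roots are {5}. Back-substituting each root into the other basis elements fixes the other coordinates.
  y = 5: the earlier basis element becomes x + 5 = 0, giving x = -5 — point (-5, 5).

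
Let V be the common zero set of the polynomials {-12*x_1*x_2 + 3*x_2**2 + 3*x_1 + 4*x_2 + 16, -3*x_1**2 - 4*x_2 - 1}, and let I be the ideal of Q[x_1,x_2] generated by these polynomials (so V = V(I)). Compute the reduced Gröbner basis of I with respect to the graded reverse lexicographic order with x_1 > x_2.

Buchberger's algorithm terminates because the ascending chain of leading-term ideals stabilizes.

f_1 = -12*x_1*x_2 + 3*x_2**2 + 3*x_1 + 4*x_2 + 16, LT = x_1*x_2.
f_2 = -3*x_1**2 - 4*x_2 - 1, LT = x_1**2.

S(f_1,f_2): lcm = x_1**2*x_2. S = -1/4*x_1*x_2**2 - 1/4*x_1**2 - 1/3*x_1*x_2 - 4/3*x_2**2 - 4/3*x_1 - 1/3*x_2.
  leading term x_1*x_2**2: subtract (1/48*x_2)·f_1 from -1/4*x_1*x_2**2 - 1/4*x_1**2 - 1/3*x_1*x_2 - 4/3*x_2**2 - 4/3*x_1 - 1/3*x_2 → -1/16*x_2**3 - 1/4*x_1**2 - 19/48*x_1*x_2 - 17/12*x_2**2 - 4/3*x_1 - 2/3*x_2
  leading term x_2**3: no divisor's leading term divides it; move -1/16*x_2**3 to the remainder.
  leading term x_1**2: subtract (1/12)·f_2 from -1/4*x_1**2 - 19/48*x_1*x_2 - 17/12*x_2**2 - 4/3*x_1 - 2/3*x_2 → -19/48*x_1*x_2 - 17/12*x_2**2 - 4/3*x_1 - 1/3*x_2 + 1/12
  leading term x_1*x_2: subtract (19/576)·f_1 from -19/48*x_1*x_2 - 17/12*x_2**2 - 4/3*x_1 - 1/3*x_2 + 1/12 → -97/64*x_2**2 - 275/192*x_1 - 67/144*x_2 - 4/9
  leading term x_2**2: no divisor's leading term divides it; move -97/64*x_2**2 to the remainder.
  leading term x_1: no divisor's leading term divides it; move -275/192*x_1 to the remainder.
  leading term x_2: no divisor's leading term divides it; move -67/144*x_2 to the remainder.
  leading term 1: no divisor's leading term divides it; move -4/9 to the remainder.
  remainder -1/16*x_2**3 - 97/64*x_2**2 - 275/192*x_1 - 67/144*x_2 - 4/9 ≠ 0; add g_3 = -1/16*x_2**3 - 97/64*x_2**2 - 275/192*x_1 - 67/144*x_2 - 4/9 to the basis.

The other S-polynomials (S(f_1,g_3), S(f_2,g_3)) all reduce to 0 modulo the current basis, so we have a Gröbner basis.

G = {x_2**3 + 97/4*x_2**2 + 275/12*x_1 + 67/9*x_2 + 64/9, x_1**2 + 4/3*x_2 + 1/3, x_1*x_2 - 1/4*x_2**2 - 1/4*x_1 - 1/3*x_2 - 4/3}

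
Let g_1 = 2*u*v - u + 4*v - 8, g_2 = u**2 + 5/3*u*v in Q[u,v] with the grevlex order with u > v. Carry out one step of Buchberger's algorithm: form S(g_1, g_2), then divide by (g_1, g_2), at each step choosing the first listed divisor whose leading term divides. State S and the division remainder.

S(g_1, g_2) = -5/3*u*v**2 - 1/2*u**2 + 2*u*v - 4*u; remainder on division = 10/3*v**2 - 3*u - 32/3*v + 8.

lcm(LM(g_1), LM(g_2)) = u**2*v.
S = (lcm/LT(g_1))·g_1 − (lcm/LT(g_2))·g_2 = -5/3*u*v**2 - 1/2*u**2 + 2*u*v - 4*u.
Reduce S modulo (g_1, g_2) in that order:
  leading term u*v**2: subtract (-5/6*v)·g_1 from -5/3*u*v**2 - 1/2*u**2 + 2*u*v - 4*u → -1/2*u**2 + 7/6*u*v + 10/3*v**2 - 4*u - 20/3*v
  leading term u**2: subtract (-1/2)·g_2 from -1/2*u**2 + 7/6*u*v + 10/3*v**2 - 4*u - 20/3*v → 2*u*v + 10/3*v**2 - 4*u - 20/3*v
  leading term u*v: subtract (1)·g_1 from 2*u*v + 10/3*v**2 - 4*u - 20/3*v → 10/3*v**2 - 3*u - 32/3*v + 8
  leading term v**2: no divisor's leading term divides it; move 10/3*v**2 to the remainder.
  leading term u: no divisor's leading term divides it; move -3*u to the remainder.
  leading term v: no divisor's leading term divides it; move -32/3*v to the remainder.
  leading term 1: no divisor's leading term divides it; move 8 to the remainder.
The remainder 10/3*v**2 - 3*u - 32/3*v + 8 is nonzero, so it would be added as the next basis element.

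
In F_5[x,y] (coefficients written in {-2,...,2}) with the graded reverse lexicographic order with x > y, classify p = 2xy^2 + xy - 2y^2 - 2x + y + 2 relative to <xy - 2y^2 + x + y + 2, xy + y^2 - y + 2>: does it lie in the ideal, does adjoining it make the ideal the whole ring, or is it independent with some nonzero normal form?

2xy^2 + xy - 2y^2 - 2x + y + 2 is independent of I; its normal form modulo I is -2x - y - 2.

First compute the reduced Gröbner basis of I by Buchberger's algorithm.
f_1 = xy - 2y^2 + x + y + 2, LT = xy.
f_2 = xy + y^2 - y + 2, LT = xy.

S(f_1,f_2): lcm = xy. S = 2y^2 + x + 2y.
  leading term y^2: no divisor's leading term divides it; move 2y^2 to the remainder.
  leading term x: no divisor's leading term divides it; move x to the remainder.
  leading term y: no divisor's leading term divides it; move 2y to the remainder.
  remainder 2y^2 + x + 2y ≠ 0; add h_3 = 2y^2 + x + 2y to the basis.

S(f_1,h_3): lcm = xy^2. S = -2y^3 + 2x^2 + y^2 + 2y.
  leading term y^3: subtract (-y)·h_3 from -2y^3 + 2x^2 + y^2 + 2y → 2x^2 + xy - 2y^2 + 2y
  leading term x^2: no divisor's leading term divides it; move 2x^2 to the remainder.
  leading term xy: subtract (1)·f_1 from xy - 2y^2 + 2y → -x + y - 2
  leading term x: no divisor's leading term divides it; move -x to the remainder.
  leading term y: no divisor's leading term divides it; move y to the remainder.
  leading term 1: no divisor's leading term divides it; move -2 to the remainder.
  remainder 2x^2 - x + y - 2 ≠ 0; add h_4 = 2x^2 - x + y - 2 to the basis.

The other S-polynomials (S(f_2,h_3), S(f_1,h_4), S(f_2,h_4), S(h_3,h_4)) all reduce to 0 modulo the current basis, so we have a Gröbner basis.
Inter-reduce: drop elements whose leading term is divisible by another's, tail-reduce, and make monic.
Reduced Gröbner basis: {x^2 + 2x - 2y - 1, xy + 2x - 2y + 2, y^2 - 2x + y}.
Label its elements g_1 = x^2 + 2x - 2y - 1, g_2 = xy + 2x - 2y + 2, g_3 = y^2 - 2x + y.

Reduce p = 2xy^2 + xy - 2y^2 - 2x + y + 2 modulo G:
  leading term xy^2: subtract (2y)·g_2 from 2xy^2 + xy - 2y^2 - 2x + y + 2 → 2xy + 2y^2 - 2x + 2y + 2
  leading term xy: subtract (2)·g_2 from 2xy + 2y^2 - 2x + 2y + 2 → 2y^2 - x + y - 2
  leading term y^2: subtract (2)·g_3 from 2y^2 - x + y - 2 → -2x - y - 2
  leading term x: no divisor's leading term divides it; move -2x to the remainder.
  leading term y: no divisor's leading term divides it; move -y to the remainder.
  leading term 1: no divisor's leading term divides it; move -2 to the remainder.
  normal form = -2x - y - 2.
The normal form is nonzero, so p ∉ I. Since p minus its normal form lies in I, I + (p) = I + (r) where r = -2x - y - 2; decide whether this ideal is the whole ring.
Run Buchberger on G together with r (pairs among the g_i already reduce to 0 since G is a Gröbner basis):
g_1 = x^2 + 2x - 2y - 1, LT = x^2.
g_2 = xy + 2x - 2y + 2, LT = xy.
g_3 = y^2 - 2x + y, LT = y^2.
r = -2x - y - 2, LT = x.

S(g_1,r): lcm = x^2. S = 2xy + x - 2y - 1.
  leading term xy: subtract (2)·g_2 from 2xy + x - 2y - 1 → 2x + 2y
  leading term x: subtract (-1)·r from 2x + 2y → y - 2
  leading term y: no divisor's leading term divides it; move y to the remainder.
  leading term 1: no divisor's leading term divides it; move -2 to the remainder.
  remainder y - 2 ≠ 0; add m_5 = y - 2 to the basis.

The other S-polynomials (S(g_1,g_2), S(g_1,g_3), S(g_2,g_3), S(g_2,r), S(g_3,r), S(g_1,m_5), S(g_2,m_5), S(g_3,m_5), S(r,m_5)) all reduce to 0 modulo the current basis, so we have a Gröbner basis.
Inter-reduce: drop elements whose leading term is divisible by another's, tail-reduce, and make monic.
Reduced Gröbner basis: {x + 2, y - 2}.
The reduced Gröbner basis of I + (p) is {x + 2, y - 2} ≠ {1}, a proper ideal, so the enlarged system stays consistent: p is independent of I, with normal form -2x - y - 2.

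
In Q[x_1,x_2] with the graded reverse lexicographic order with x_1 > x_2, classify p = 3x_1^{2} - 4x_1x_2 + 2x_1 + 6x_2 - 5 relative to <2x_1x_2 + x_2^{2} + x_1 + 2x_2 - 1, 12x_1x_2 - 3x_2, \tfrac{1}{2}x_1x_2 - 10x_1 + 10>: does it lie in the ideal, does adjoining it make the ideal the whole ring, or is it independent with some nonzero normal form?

First compute the reduced Gröbner basis of I by Buchberger's algorithm.
f_1 = 2x_1x_2 + x_2^{2} + x_1 + 2x_2 - 1, LT = x_1x_2.
f_2 = 12x_1x_2 - 3x_2, LT = x_1x_2.
f_3 = \tfrac{1}{2}x_1x_2 - 10x_1 + 10, LT = x_1x_2.

S(f_1,f_2): lcm = x_1x_2. S = \tfrac{1}{2}x_2^{2} + \tfrac{1}{2}x_1 + \tfrac{5}{4}x_2 - \tfrac{1}{2}.
  leading term x_2^{2}: no divisor's leading term divides it; move \tfrac{1}{2}x_2^{2} to the remainder.
  leading term x_1: no divisor's leading term divides it; move \tfrac{1}{2}x_1 to the remainder.
  leading term x_2: no divisor's leading term divides it; move \tfrac{5}{4}x_2 to the remainder.
  leading term 1: no divisor's leading term divides it; move -\tfrac{1}{2} to the remainder.
  remainder \tfrac{1}{2}x_2^{2} + \tfrac{1}{2}x_1 + \tfrac{5}{4}x_2 - \tfrac{1}{2} ≠ 0; add h_4 = \tfrac{1}{2}x_2^{2} + \tfrac{1}{2}x_1 + \tfrac{5}{4}x_2 - \tfrac{1}{2} to the basis.

S(f_1,f_3): lcm = x_1x_2. S = \tfrac{1}{2}x_2^{2} + \tfrac{41}{2}x_1 + x_2 - \tfrac{41}{2}.
  leading term x_2^{2}: subtract (1)·h_4 from \tfrac{1}{2}x_2^{2} + \tfrac{41}{2}x_1 + x_2 - \tfrac{41}{2} → 20x_1 - \tfrac{1}{4}x_2 - 20
  leading term x_1: no divisor's leading term divides it; move 20x_1 to the remainder.
  leading term x_2: no divisor's leading term divides it; move -\tfrac{1}{4}x_2 to the remainder.
  leading term 1: no divisor's leading term divides it; move -20 to the remainder.
  remainder 20x_1 - \tfrac{1}{4}x_2 - 20 ≠ 0; add h_5 = 20x_1 - \tfrac{1}{4}x_2 - 20 to the basis.

S(f_3,h_4): lcm = x_1x_2^{2}. S = -x_1^{2} - \tfrac{45}{2}x_1x_2 + x_1 + 20x_2.
  leading term x_1^{2}: subtract (-\tfrac{1}{20}x_1)·h_5 from -x_1^{2} - \tfrac{45}{2}x_1x_2 + x_1 + 20x_2 → -\tfrac{1801}{80}x_1x_2 + 20x_2
  leading term x_1x_2: subtract (-\tfrac{1801}{160})·f_1 from -\tfrac{1801}{80}x_1x_2 + 20x_2 → \tfrac{1801}{160}x_2^{2} + \tfrac{1801}{160}x_1 + \tfrac{3401}{80}x_2 - \tfrac{1801}{160}
  leading term x_2^{2}: subtract (\tfrac{1801}{80})·h_4 from \tfrac{1801}{160}x_2^{2} + \tfrac{1801}{160}x_1 + \tfrac{3401}{80}x_2 - \tfrac{1801}{160} → \tfrac{4599}{320}x_2
  leading term x_2: no divisor's leading term divides it; move \tfrac{4599}{320}x_2 to the remainder.
  remainder \tfrac{4599}{320}x_2 ≠ 0; add h_6 = \tfrac{4599}{320}x_2 to the basis.

The other S-polynomials (S(f_2,f_3), S(f_1,h_4), S(f_2,h_4), S(f_1,h_5), S(f_2,h_5), S(f_3,h_5), S(h_4,h_5), S(f_1,h_6), S(f_2,h_6), S(f_3,h_6), S(h_4,h_6), S(h_5,h_6)) all reduce to 0 modulo the current basis, so we have a Gröbner basis.
Inter-reduce: drop elements whose leading term is divisible by another's, tail-reduce, and make monic.
Reduced Gröbner basis: {x_1 - 1, x_2}.
Label its elements g_1 = x_1 - 1, g_2 = x_2.

Reduce p = 3x_1^{2} - 4x_1x_2 + 2x_1 + 6x_2 - 5 modulo G:
  leading term x_1^{2}: subtract (3x_1)·g_1 from 3x_1^{2} - 4x_1x_2 + 2x_1 + 6x_2 - 5 → -4x_1x_2 + 5x_1 + 6x_2 - 5
  leading term x_1x_2: subtract (-4x_2)·g_1 from -4x_1x_2 + 5x_1 + 6x_2 - 5 → 5x_1 + 2x_2 - 5
  leading term x_1: subtract (5)·g_1 from 5x_1 + 2x_2 - 5 → 2x_2
  leading term x_2: subtract (2)·g_2 from 2x_2 → 0
  normal form = 0.
Since the normal form is 0, p ∈ I.

3x_1^{2} - 4x_1x_2 + 2x_1 + 6x_2 - 5 lies in I (it reduces to 0).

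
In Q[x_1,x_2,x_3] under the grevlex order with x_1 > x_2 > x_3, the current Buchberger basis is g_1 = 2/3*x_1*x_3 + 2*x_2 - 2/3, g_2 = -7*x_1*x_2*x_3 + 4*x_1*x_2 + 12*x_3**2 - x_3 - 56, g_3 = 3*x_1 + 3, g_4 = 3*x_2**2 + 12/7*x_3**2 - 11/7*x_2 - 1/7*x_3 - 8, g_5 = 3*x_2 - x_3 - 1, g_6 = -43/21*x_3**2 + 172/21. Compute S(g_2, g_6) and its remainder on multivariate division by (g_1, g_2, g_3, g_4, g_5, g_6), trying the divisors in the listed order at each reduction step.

S(g_2, g_6) = -4/7*x_1*x_2*x_3 - 12/7*x_3**3 + 4*x_1*x_2 + 1/7*x_3**2 + 8*x_3; remainder on division = 0.

lcm(LM(g_2), LM(g_6)) = x_1*x_2*x_3**2.
S = (lcm/LT(g_2))·g_2 − (lcm/LT(g_6))·g_6 = -4/7*x_1*x_2*x_3 - 12/7*x_3**3 + 4*x_1*x_2 + 1/7*x_3**2 + 8*x_3.
Reduce S modulo (g_1, g_2, g_3, g_4, g_5, g_6) in that order:
  leading term x_1*x_2*x_3: subtract (-6/7*x_2)·g_1 from -4/7*x_1*x_2*x_3 - 12/7*x_3**3 + 4*x_1*x_2 + 1/7*x_3**2 + 8*x_3 → -12/7*x_3**3 + 4*x_1*x_2 + 12/7*x_2**2 + 1/7*x_3**2 - 4/7*x_2 + 8*x_3
  leading term x_3**3: subtract (36/43*x_3)·g_6 from -12/7*x_3**3 + 4*x_1*x_2 + 12/7*x_2**2 + 1/7*x_3**2 - 4/7*x_2 + 8*x_3 → 4*x_1*x_2 + 12/7*x_2**2 + 1/7*x_3**2 - 4/7*x_2 + 8/7*x_3
  leading term x_1*x_2: subtract (4/3*x_2)·g_3 from 4*x_1*x_2 + 12/7*x_2**2 + 1/7*x_3**2 - 4/7*x_2 + 8/7*x_3 → 12/7*x_2**2 + 1/7*x_3**2 - 32/7*x_2 + 8/7*x_3
  leading term x_2**2: subtract (4/7)·g_4 from 12/7*x_2**2 + 1/7*x_3**2 - 32/7*x_2 + 8/7*x_3 → -41/49*x_3**2 - 180/49*x_2 + 60/49*x_3 + 32/7
  leading term x_3**2: subtract (123/301)·g_6 from -41/49*x_3**2 - 180/49*x_2 + 60/49*x_3 + 32/7 → -180/49*x_2 + 60/49*x_3 + 60/49
  leading term x_2: subtract (-60/49)·g_5 from -180/49*x_2 + 60/49*x_3 + 60/49 → 0
The remainder is 0, so this S-polynomial contributes no new basis element.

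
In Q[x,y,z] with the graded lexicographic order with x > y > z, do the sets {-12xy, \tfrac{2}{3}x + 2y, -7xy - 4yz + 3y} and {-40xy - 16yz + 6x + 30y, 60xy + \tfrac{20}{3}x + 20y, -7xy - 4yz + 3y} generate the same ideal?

For a fixed monomial order, each ideal has a unique reduced Gröbner basis; comparing bases decides equality.
Buchberger on the first generating set:
f_1 = -12xy, LT = xy.
f_2 = \tfrac{2}{3}x + 2y, LT = x.
f_3 = -7xy - 4yz + 3y, LT = xy.

S(f_1,f_2): lcm = xy. S = -3y^{2}.
  reduce S modulo (f_1, f_2, f_3):
  remainder -3y^{2} ≠ 0; add g_4 = -3y^{2} to the basis.

S(f_1,f_3): lcm = xy. S = -\tfrac{4}{7}yz + \tfrac{3}{7}y.
  reduce S modulo (f_1, f_2, f_3, g_4):
  remainder -\tfrac{4}{7}yz + \tfrac{3}{7}y ≠ 0; add g_5 = -\tfrac{4}{7}yz + \tfrac{3}{7}y to the basis.

The other S-polynomials (S(f_2,f_3), S(f_1,g_4), S(f_2,g_4), S(f_3,g_4), S(f_1,g_5), S(f_2,g_5), S(f_3,g_5), S(g_4,g_5)) all reduce to 0 modulo the current basis, so we have a Gröbner basis.
Inter-reduce: drop elements whose leading term is divisible by another's, tail-reduce, and make monic.
Reduced Gröbner basis: {y^{2}, yz - \tfrac{3}{4}y, x + 3y}.

Buchberger on the second generating set:
h_1 = -40xy - 16yz + 6x + 30y, LT = xy.
h_2 = 60xy + \tfrac{20}{3}x + 20y, LT = xy.
h_3 = -7xy - 4yz + 3y, LT = xy.

S(h_1,h_2): lcm = xy. S = \tfrac{2}{5}yz - \tfrac{47}{180}x - \tfrac{13}{12}y.
  reduce S modulo (h_1, h_2, h_3):
  remainder \tfrac{2}{5}yz - \tfrac{47}{180}x - \tfrac{13}{12}y ≠ 0; add k_4 = \tfrac{2}{5}yz - \tfrac{47}{180}x - \tfrac{13}{12}y to the basis.

S(h_1,h_3): lcm = xy. S = -\tfrac{6}{35}yz - \tfrac{3}{20}x - \tfrac{9}{28}y.
  reduce S modulo (h_1, h_2, h_3, k_4):
  remainder -\tfrac{11}{42}x - \tfrac{11}{14}y ≠ 0; add k_5 = -\tfrac{11}{42}x - \tfrac{11}{14}y to the basis.

S(h_1,k_5): lcm = xy. S = -3y^{2} + \tfrac{2}{5}yz - \tfrac{3}{20}x - \tfrac{3}{4}y.
  reduce S modulo (h_1, h_2, h_3, k_4, k_5):
  remainder -3y^{2} ≠ 0; add k_6 = -3y^{2} to the basis.

The other S-polynomials (S(h_2,h_3), S(h_1,k_4), S(h_2,k_4), S(h_3,k_4), S(h_2,k_5), S(h_3,k_5), S(k_4,k_5), S(h_1,k_6), S(h_2,k_6), S(h_3,k_6), S(k_4,k_6), S(k_5,k_6)) all reduce to 0 modulo the current basis, so we have a Gröbner basis.
Inter-reduce: drop elements whose leading term is divisible by another's, tail-reduce, and make monic.
Reduced Gröbner basis: {y^{2}, yz - \tfrac{3}{4}y, x + 3y}.

The two bases agree; hence the ideals are identical.

Yes, the ideals are equal.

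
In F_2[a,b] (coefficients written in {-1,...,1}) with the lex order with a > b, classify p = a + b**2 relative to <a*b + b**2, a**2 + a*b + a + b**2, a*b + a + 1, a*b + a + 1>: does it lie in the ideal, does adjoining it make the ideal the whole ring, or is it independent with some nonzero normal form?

First compute the reduced Gröbner basis of I by Buchberger's algorithm.
f_1 = a*b + b**2, LT = a*b.
f_2 = a**2 + a*b + a + b**2, LT = a**2.
f_3 = a*b + a + 1, LT = a*b.
f_4 = a*b + a + 1, LT = a*b.

S(f_1,f_2): lcm = a**2*b. S = a*b + b**3.
  reduce S modulo (f_1, f_2, f_3, f_4):
  remainder b**3 + b**2 ≠ 0; add h_5 = b**3 + b**2 to the basis.

S(f_1,f_3): lcm = a*b. S = a + b**2 + 1.
  reduce S modulo (f_1, f_2, f_3, f_4, h_5):
  remainder a + b**2 + 1 ≠ 0; add h_6 = a + b**2 + 1 to the basis.

S(f_2,f_3): lcm = a**2*b. S = a**2 + a*b**2 + a*b + a + b**3.
  reduce S modulo (f_1, f_2, f_3, f_4, h_5, h_6):
  remainder b**2 ≠ 0; add h_7 = b**2 to the basis.

S(f_1,h_6): lcm = a*b. S = b**3 + b**2 + b.
  reduce S modulo (f_1, f_2, f_3, f_4, h_5, h_6, h_7):
  remainder b ≠ 0; add h_8 = b to the basis.

The other S-polynomials (S(f_1,f_4), S(f_2,f_4), S(f_3,f_4), S(f_1,h_5), S(f_2,h_5), S(f_3,h_5), S(f_4,h_5), S(f_2,h_6), S(f_3,h_6), S(f_4,h_6), S(h_5,h_6), S(f_1,h_7), S(f_2,h_7), S(f_3,h_7), S(f_4,h_7), S(h_5,h_7), S(h_6,h_7), S(f_1,h_8), S(f_2,h_8), S(f_3,h_8), S(f_4,h_8), S(h_5,h_8), S(h_6,h_8), S(h_7,h_8)) all reduce to 0 modulo the current basis, so we have a Gröbner basis.
Inter-reduce: drop elements whose leading term is divisible by another's, tail-reduce, and make monic.
Reduced Gröbner basis: {a + 1, b}.
Label its elements g_1 = a + 1, g_2 = b.

Reduce p = a + b**2 modulo G:
  leading term a: subtract (1)·g_1 from a + b**2 → b**2 + 1
  leading term b**2: subtract (b)·g_2 from b**2 + 1 → 1
  leading term 1: no divisor's leading term divides it; move 1 to the remainder.
  normal form = 1.
The normal form is nonzero, so p ∉ I. Since p minus its normal form lies in I, I + (p) = I + (r) where r = 1; decide whether this ideal is the whole ring.
Here r = 1 is a nonzero constant, hence a unit: 1 ∈ I + (p), the Gröbner basis of I + (p) is {1}, and the enlarged system has no common solution — adjoining p is inconsistent.

Adjoining a + b**2 makes the ideal the whole ring: the system is inconsistent.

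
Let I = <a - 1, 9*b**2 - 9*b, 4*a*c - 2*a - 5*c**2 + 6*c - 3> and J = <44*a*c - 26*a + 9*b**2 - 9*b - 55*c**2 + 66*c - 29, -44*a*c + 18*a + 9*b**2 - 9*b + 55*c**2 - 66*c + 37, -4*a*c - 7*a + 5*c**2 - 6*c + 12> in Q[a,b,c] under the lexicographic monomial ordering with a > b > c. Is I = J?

Yes, the ideals are equal.

Equality of ideals is decidable: compute both reduced Gröbner bases (unique for the ordering) and check whether they agree.
Buchberger on the first generating set:
f_1 = a - 1, LT = a.
f_2 = 9*b**2 - 9*b, LT = b**2.
f_3 = 4*a*c - 2*a - 5*c**2 + 6*c - 3, LT = a*c.

S(f_1,f_3): lcm = a*c. S = 1/2*a + 5/4*c**2 - 5/2*c + 3/4.
  reduce S modulo (f_1, f_2, f_3):
  remainder 5/4*c**2 - 5/2*c + 5/4 ≠ 0; add g_4 = 5/4*c**2 - 5/2*c + 5/4 to the basis.

The other S-polynomials (S(f_1,f_2), S(f_2,f_3), S(f_1,g_4), S(f_2,g_4), S(f_3,g_4)) all reduce to 0 modulo the current basis, so we have a Gröbner basis.
Inter-reduce: drop elements whose leading term is divisible by another's, tail-reduce, and make monic.
Reduced Gröbner basis: {a - 1, b**2 - b, c**2 - 2*c + 1}.

Buchberger on the second generating set:
h_1 = 44*a*c - 26*a + 9*b**2 - 9*b - 55*c**2 + 66*c - 29, LT = a*c.
h_2 = -44*a*c + 18*a + 9*b**2 - 9*b + 55*c**2 - 66*c + 37, LT = a*c.
h_3 = -4*a*c - 7*a + 5*c**2 - 6*c + 12, LT = a*c.

S(h_1,h_2): lcm = a*c. S = -2/11*a + 9/22*b**2 - 9/22*b + 2/11.
  reduce S modulo (h_1, h_2, h_3):
  remainder -2/11*a + 9/22*b**2 - 9/22*b + 2/11 ≠ 0; add k_4 = -2/11*a + 9/22*b**2 - 9/22*b + 2/11 to the basis.

S(h_1,h_3): lcm = a*c. S = -103/44*a + 9/44*b**2 - 9/44*b + 103/44.
  reduce S modulo (h_1, h_2, h_3, k_4):
  remainder -81/16*b**2 + 81/16*b ≠ 0; add k_5 = -81/16*b**2 + 81/16*b to the basis.

S(h_1,k_4): lcm = a*c. S = -13/22*a + 9/4*b**2*c + 9/44*b**2 - 9/4*b*c - 9/44*b - 5/4*c**2 + 5/2*c - 29/44.
  reduce S modulo (h_1, h_2, h_3, k_4, k_5):
  remainder -5/4*c**2 + 5/2*c - 5/4 ≠ 0; add k_6 = -5/4*c**2 + 5/2*c - 5/4 to the basis.

The other S-polynomials (S(h_2,h_3), S(h_2,k_4), S(h_3,k_4), S(h_1,k_5), S(h_2,k_5), S(h_3,k_5), S(k_4,k_5), S(h_1,k_6), S(h_2,k_6), S(h_3,k_6), S(k_4,k_6), S(k_5,k_6)) all reduce to 0 modulo the current basis, so we have a Gröbner basis.
Inter-reduce: drop elements whose leading term is divisible by another's, tail-reduce, and make monic.
Reduced Gröbner basis: {a - 1, b**2 - b, c**2 - 2*c + 1}.

Same reduced basis, so the two generating sets span the same ideal.
The same test decides containment: I ⊆ J iff every generator of I reduces to 0 modulo a Gröbner basis of J.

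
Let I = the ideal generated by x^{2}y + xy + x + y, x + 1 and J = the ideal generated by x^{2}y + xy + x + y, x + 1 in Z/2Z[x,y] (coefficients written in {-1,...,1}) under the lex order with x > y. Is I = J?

Yes, the ideals are equal.

For a fixed monomial order, each ideal has a unique reduced Gröbner basis; comparing bases decides equality.
Buchberger on the first generating set:
f_1 = x^{2}y + xy + x + y, LT = x^{2}y.
f_2 = x + 1, LT = x.

S(f_1,f_2): lcm = x^{2}y. S = x + y.
  leading term x: subtract (1)·f_2 from x + y → y + 1
  leading term y: no divisor's leading term divides it; move y to the remainder.
  leading term 1: no divisor's leading term divides it; move 1 to the remainder.
  remainder y + 1 ≠ 0; add g_3 = y + 1 to the basis.

The other S-polynomials (S(f_1,g_3), S(f_2,g_3)) all reduce to 0 modulo the current basis, so we have a Gröbner basis.
Inter-reduce: drop elements whose leading term is divisible by another's, tail-reduce, and make monic.
Reduced Gröbner basis: {x + 1, y + 1}.

Buchberger on the second generating set:
h_1 = x^{2}y + xy + x + y, LT = x^{2}y.
h_2 = x + 1, LT = x.

S(h_1,h_2): lcm = x^{2}y. S = x + y.
  leading term x: subtract (1)·h_2 from x + y → y + 1
  leading term y: no divisor's leading term divides it; move y to the remainder.
  leading term 1: no divisor's leading term divides it; move 1 to the remainder.
  remainder y + 1 ≠ 0; add k_3 = y + 1 to the basis.

The other S-polynomials (S(h_1,k_3), S(h_2,k_3)) all reduce to 0 modulo the current basis, so we have a Gröbner basis.
Inter-reduce: drop elements whose leading term is divisible by another's, tail-reduce, and make monic.
Reduced Gröbner basis: {x + 1, y + 1}.

Same reduced basis, so the two generating sets span the same ideal.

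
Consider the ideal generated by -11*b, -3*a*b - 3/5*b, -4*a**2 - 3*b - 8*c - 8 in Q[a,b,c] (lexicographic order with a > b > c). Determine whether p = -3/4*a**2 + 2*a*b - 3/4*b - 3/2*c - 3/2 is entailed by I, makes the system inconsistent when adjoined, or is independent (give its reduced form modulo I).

-3/4*a**2 + 2*a*b - 3/4*b - 3/2*c - 3/2 lies in I (it reduces to 0).

First compute the reduced Gröbner basis of I by Buchberger's algorithm.
f_1 = -11*b, LT = b.
f_2 = -3*a*b - 3/5*b, LT = a*b.
f_3 = -4*a**2 - 3*b - 8*c - 8, LT = a**2.

The S-polynomials (S(f_1,f_2), S(f_1,f_3), S(f_2,f_3)) all reduce to 0 modulo the current basis, so we have a Gröbner basis.
Inter-reduce: drop elements whose leading term is divisible by another's, tail-reduce, and make monic.
Reduced Gröbner basis: {a**2 + 2*c + 2, b}.
Label its elements g_1 = a**2 + 2*c + 2, g_2 = b.

Reduce p = -3/4*a**2 + 2*a*b - 3/4*b - 3/2*c - 3/2 modulo G:
  leading term a**2: subtract (-3/4)·g_1 from -3/4*a**2 + 2*a*b - 3/4*b - 3/2*c - 3/2 → 2*a*b - 3/4*b
  leading term a*b: subtract (2*a)·g_2 from 2*a*b - 3/4*b → -3/4*b
  leading term b: subtract (-3/4)·g_2 from -3/4*b → 0
  normal form = 0.
Since the normal form is 0, p ∈ I.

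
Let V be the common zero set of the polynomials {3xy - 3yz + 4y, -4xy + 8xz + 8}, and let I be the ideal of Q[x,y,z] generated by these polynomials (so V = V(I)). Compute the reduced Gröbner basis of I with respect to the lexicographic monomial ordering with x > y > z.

G = {xy - yz + 4/3y, xz - 1/2yz + 2/3y + 1, y^2z - 4/3y^2 - 2yz^2 + 8/3yz - 2y}

f_1 = 3xy - 3yz + 4y, LT = xy.
f_2 = -4xy + 8xz + 8, LT = xy.

S(f_1,f_2): lcm = xy. S = 2xz - yz + 4/3y + 2.
  leading term xz: no divisor's leading term divides it; move 2xz to the remainder.
  leading term yz: no divisor's leading term divides it; move -yz to the remainder.
  leading term y: no divisor's leading term divides it; move 4/3y to the remainder.
  leading term 1: no divisor's leading term divides it; move 2 to the remainder.
  remainder 2xz - yz + 4/3y + 2 ≠ 0; add g_3 = 2xz - yz + 4/3y + 2 to the basis.

S(f_1,g_3): lcm = xyz. S = 1/2y^2z - 2/3y^2 - yz^2 + 4/3yz - y.
  leading term y^2z: no divisor's leading term divides it; move 1/2y^2z to the remainder.
  leading term y^2: no divisor's leading term divides it; move -2/3y^2 to the remainder.
  leading term yz^2: no divisor's leading term divides it; move -yz^2 to the remainder.
  leading term yz: no divisor's leading term divides it; move 4/3yz to the remainder.
  leading term y: no divisor's leading term divides it; move -y to the remainder.
  remainder 1/2y^2z - 2/3y^2 - yz^2 + 4/3yz - y ≠ 0; add g_4 = 1/2y^2z - 2/3y^2 - yz^2 + 4/3yz - y to the basis.

The other S-polynomials (S(f_2,g_3), S(f_1,g_4), S(f_2,g_4), S(g_3,g_4)) all reduce to 0 modulo the current basis, so we have a Gröbner basis.
Inter-reduce: drop elements whose leading term is divisible by another's, tail-reduce, and make monic.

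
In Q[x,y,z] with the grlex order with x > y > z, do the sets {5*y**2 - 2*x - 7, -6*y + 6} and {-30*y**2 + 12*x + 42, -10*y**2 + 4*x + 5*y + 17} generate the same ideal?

Since reduced Gröbner bases are canonical representatives of ideals under a given ordering, it suffices to compute and compare them.
Buchberger on the first generating set:
f_1 = 5*y**2 - 2*x - 7, LT = y**2.
f_2 = -6*y + 6, LT = y.

S(f_1,f_2): lcm = y**2. S = -2/5*x + y - 7/5.
  reduce S modulo (f_1, f_2):
  remainder -2/5*x - 2/5 ≠ 0; add g_3 = -2/5*x - 2/5 to the basis.

The other S-polynomials (S(f_1,g_3), S(f_2,g_3)) all reduce to 0 modulo the current basis, so we have a Gröbner basis.
Inter-reduce: drop elements whose leading term is divisible by another's, tail-reduce, and make monic.
Reduced Gröbner basis: {x + 1, y - 1}.

Buchberger on the second generating set:
h_1 = -30*y**2 + 12*x + 42, LT = y**2.
h_2 = -10*y**2 + 4*x + 5*y + 17, LT = y**2.

S(h_1,h_2): lcm = y**2. S = 1/2*y + 3/10.
  reduce S modulo (h_1, h_2):
  remainder 1/2*y + 3/10 ≠ 0; add k_3 = 1/2*y + 3/10 to the basis.

S(h_1,k_3): lcm = y**2. S = -2/5*x - 3/5*y - 7/5.
  reduce S modulo (h_1, h_2, k_3):
  remainder -2/5*x - 26/25 ≠ 0; add k_4 = -2/5*x - 26/25 to the basis.

The other S-polynomials (S(h_2,k_3), S(h_1,k_4), S(h_2,k_4), S(k_3,k_4)) all reduce to 0 modulo the current basis, so we have a Gröbner basis.
Inter-reduce: drop elements whose leading term is divisible by another's, tail-reduce, and make monic.
Reduced Gröbner basis: {x + 13/5, y + 3/5}.

These differ, so the ideals are not equal.

No, the ideals differ.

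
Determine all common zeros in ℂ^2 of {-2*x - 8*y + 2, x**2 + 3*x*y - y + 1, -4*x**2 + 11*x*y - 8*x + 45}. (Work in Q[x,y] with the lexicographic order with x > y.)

{(-3, 1)}

Compute a lex Gröbner basis by Buchberger's algorithm.
f_1 = -2*x - 8*y + 2, LT = x.
f_2 = x**2 + 3*x*y - y + 1, LT = x**2.
f_3 = -4*x**2 + 11*x*y - 8*x + 45, LT = x**2.

S(f_1,f_2): lcm = x**2. S = x*y - x + y - 1.
  reduce S modulo (f_1, f_2, f_3):
  remainder -4*y**2 + 6*y - 2 ≠ 0; add h_4 = -4*y**2 + 6*y - 2 to the basis.

S(f_1,f_3): lcm = x**2. S = 27/4*x*y - 3*x + 45/4.
  reduce S modulo (f_1, f_2, f_3, h_4):
  remainder -87/4*y + 87/4 ≠ 0; add h_5 = -87/4*y + 87/4 to the basis.

The other S-polynomials (S(f_2,f_3), S(f_1,h_4), S(f_2,h_4), S(f_3,h_4), S(f_1,h_5), S(f_2,h_5), S(f_3,h_5), S(h_4,h_5)) all reduce to 0 modulo the current basis, so we have a Gröbner basis.
Inter-reduce: drop elements whose leading term is divisible by another's, tail-reduce, and make monic.
Reduced Gröbner basis: {x + 3, y - 1}.

Elimination: the polynomial y - 1 lies in the elimination ideal for y, so y ∈ {1}. For each such y, the remaining basis elements (now univariate) give the rest of the solution.
  y = 1: the earlier basis element becomes x + 3 = 0, giving x = -3 — point (-3, 1).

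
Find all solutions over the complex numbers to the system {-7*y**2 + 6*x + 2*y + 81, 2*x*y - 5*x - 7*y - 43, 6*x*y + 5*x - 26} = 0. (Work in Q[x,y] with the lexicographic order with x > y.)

{(-2, -3)}

Compute a lex Gröbner basis by Buchberger's algorithm.
f_1 = 6*x - 7*y**2 + 2*y + 81, LT = x.
f_2 = 2*x*y - 5*x - 7*y - 43, LT = x*y.
f_3 = 6*x*y + 5*x - 26, LT = x*y.

S(f_1,f_2): lcm = x*y. S = 5/2*x - 7/6*y**3 + 1/3*y**2 + 17*y + 43/2.
  leading term x: subtract (5/12)·f_1 from 5/2*x - 7/6*y**3 + 1/3*y**2 + 17*y + 43/2 → -7/6*y**3 + 13/4*y**2 + 97/6*y - 49/4
  leading term y**3: no divisor's leading term divides it; move -7/6*y**3 to the remainder.
  leading term y**2: no divisor's leading term divides it; move 13/4*y**2 to the remainder.
  leading term y: no divisor's leading term divides it; move 97/6*y to the remainder.
  leading term 1: no divisor's leading term divides it; move -49/4 to the remainder.
  remainder -7/6*y**3 + 13/4*y**2 + 97/6*y - 49/4 ≠ 0; add h_4 = -7/6*y**3 + 13/4*y**2 + 97/6*y - 49/4 to the basis.

S(f_1,f_3): lcm = x*y. S = -5/6*x - 7/6*y**3 + 1/3*y**2 + 27/2*y + 13/3.
  leading term x: subtract (-5/36)·f_1 from -5/6*x - 7/6*y**3 + 1/3*y**2 + 27/2*y + 13/3 → -7/6*y**3 - 23/36*y**2 + 124/9*y + 187/12
  leading term y**3: subtract (1)·h_4 from -7/6*y**3 - 23/36*y**2 + 124/9*y + 187/12 → -35/9*y**2 - 43/18*y + 167/6
  leading term y**2: no divisor's leading term divides it; move -35/9*y**2 to the remainder.
  leading term y: no divisor's leading term divides it; move -43/18*y to the remainder.
  leading term 1: no divisor's leading term divides it; move 167/6 to the remainder.
  remainder -35/9*y**2 - 43/18*y + 167/6 ≠ 0; add h_5 = -35/9*y**2 - 43/18*y + 167/6 to the basis.

S(f_3,h_4): lcm = x*y**3. S = 76/21*x*y**2 + 97/7*x*y - 21/2*x - 13/3*y**2.
  leading term x*y**2: subtract (38/63*y**2)·f_1 from 76/21*x*y**2 + 97/7*x*y - 21/2*x - 13/3*y**2 → 97/7*x*y - 21/2*x + 38/9*y**4 - 76/63*y**3 - 1117/21*y**2
  leading term x*y: subtract (97/42*y)·f_1 from 97/7*x*y - 21/2*x + 38/9*y**4 - 76/63*y**3 - 1117/21*y**2 → -21/2*x + 38/9*y**4 + 1885/126*y**3 - 1214/21*y**2 - 2619/14*y
  leading term x: subtract (-7/4)·f_1 from -21/2*x + 38/9*y**4 + 1885/126*y**3 - 1214/21*y**2 - 2619/14*y → 38/9*y**4 + 1885/126*y**3 - 5885/84*y**2 - 1285/7*y + 567/4
  leading term y**4: subtract (-76/21*y)·h_4 from 38/9*y**4 + 1885/126*y**3 - 5885/84*y**2 - 1285/7*y + 567/4 → 481/18*y**3 - 2911/252*y**2 - 4786/21*y + 567/4
  leading term y**3: subtract (-481/21)·h_4 from 481/18*y**3 - 2911/252*y**2 - 4786/21*y + 567/4 → 566/9*y**2 + 2563/18*y - 833/6
  leading term y**2: subtract (-566/35)·h_5 from 566/9*y**2 + 2563/18*y - 833/6 → 7263/70*y + 21789/70
  leading term y: no divisor's leading term divides it; move 7263/70*y to the remainder.
  leading term 1: no divisor's leading term divides it; move 21789/70 to the remainder.
  remainder 7263/70*y + 21789/70 ≠ 0; add h_6 = 7263/70*y + 21789/70 to the basis.

The other S-polynomials (S(f_2,f_3), S(f_1,h_4), S(f_2,h_4), S(f_1,h_5), S(f_2,h_5), S(f_3,h_5), S(h_4,h_5), S(f_1,h_6), S(f_2,h_6), S(f_3,h_6), S(h_4,h_6), S(h_5,h_6)) all reduce to 0 modulo the current basis, so we have a Gröbner basis.
Inter-reduce: drop elements whose leading term is divisible by another's, tail-reduce, and make monic.
Reduced Gröbner basis: {x + 2, y + 3}.

The lex basis is triangular: the last element involves only y. Solving y + 3 = 0 gives y ∈ {-3}; substituting each value into the earlier elements determines the remaining variables.
  y = -3: the earlier basis element becomes x + 2 = 0, giving x = -2 — point (-2, -3).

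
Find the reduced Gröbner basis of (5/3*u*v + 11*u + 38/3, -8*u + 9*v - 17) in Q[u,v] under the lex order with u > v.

f_1 = 5/3*u*v + 11*u + 38/3, LT = u*v.
f_2 = -8*u + 9*v - 17, LT = u.

S(f_1,f_2): lcm = u*v. S = 33/5*u + 9/8*v**2 - 17/8*v + 38/5.
  reduce S modulo (f_1, f_2):
  remainder 9/8*v**2 + 53/10*v - 257/40 ≠ 0; add g_3 = 9/8*v**2 + 53/10*v - 257/40 to the basis.

The other S-polynomials (S(f_1,g_3), S(f_2,g_3)) all reduce to 0 modulo the current basis, so we have a Gröbner basis.
Inter-reduce: drop elements whose leading term is divisible by another's, tail-reduce, and make monic.

G = {u - 9/8*v + 17/8, v**2 + 212/45*v - 257/45}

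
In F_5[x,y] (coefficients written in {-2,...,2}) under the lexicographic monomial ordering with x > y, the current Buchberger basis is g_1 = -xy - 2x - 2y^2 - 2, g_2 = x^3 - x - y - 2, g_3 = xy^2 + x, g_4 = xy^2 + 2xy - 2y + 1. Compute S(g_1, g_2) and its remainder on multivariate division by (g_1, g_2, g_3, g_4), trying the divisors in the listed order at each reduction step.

S(g_1, g_2) = 2x^3 + 2x^2y^2 + 2x^2 + xy + y^2 + 2y; remainder on division = -2y^4 - 2y^3 - y^2 + 2y - 1.

lcm(LM(g_1), LM(g_2)) = x^3y.
S = (lcm/LT(g_1))·g_1 − (lcm/LT(g_2))·g_2 = 2x^3 + 2x^2y^2 + 2x^2 + xy + y^2 + 2y.
Reduce S modulo (g_1, g_2, g_3, g_4) in that order:
  leading term x^3: subtract (2)·g_2 from 2x^3 + 2x^2y^2 + 2x^2 + xy + y^2 + 2y → 2x^2y^2 + 2x^2 + xy + 2x + y^2 - y - 1
  leading term x^2y^2: subtract (-2xy)·g_1 from 2x^2y^2 + 2x^2 + xy + 2x + y^2 - y - 1 → x^2y + 2x^2 + xy^3 + 2xy + 2x + y^2 - y - 1
  leading term x^2y: subtract (-x)·g_1 from x^2y + 2x^2 + xy^3 + 2xy + 2x + y^2 - y - 1 → xy^3 - 2xy^2 + 2xy + y^2 - y - 1
  leading term xy^3: subtract (-y^2)·g_1 from xy^3 - 2xy^2 + 2xy + y^2 - y - 1 → xy^2 + 2xy - 2y^4 - y^2 - y - 1
  leading term xy^2: subtract (-y)·g_1 from xy^2 + 2xy - 2y^4 - y^2 - y - 1 → -2y^4 - 2y^3 - y^2 + 2y - 1
  leading term y^4: no divisor's leading term divides it; move -2y^4 to the remainder.
  leading term y^3: no divisor's leading term divides it; move -2y^3 to the remainder.
  leading term y^2: no divisor's leading term divides it; move -y^2 to the remainder.
  leading term y: no divisor's leading term divides it; move 2y to the remainder.
  leading term 1: no divisor's leading term divides it; move -1 to the remainder.
The remainder -2y^4 - 2y^3 - y^2 + 2y - 1 is nonzero, so it would be added as the next basis element.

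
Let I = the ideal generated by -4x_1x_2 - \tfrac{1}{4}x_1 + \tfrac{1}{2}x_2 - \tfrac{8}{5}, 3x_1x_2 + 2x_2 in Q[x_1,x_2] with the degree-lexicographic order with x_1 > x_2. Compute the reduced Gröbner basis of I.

Buchberger's algorithm terminates because the ascending chain of leading-term ideals stabilizes.

f_1 = -4x_1x_2 - \tfrac{1}{4}x_1 + \tfrac{1}{2}x_2 - \tfrac{8}{5}, LT = x_1x_2.
f_2 = 3x_1x_2 + 2x_2, LT = x_1x_2.

S(f_1,f_2): lcm = x_1x_2. S = \tfrac{1}{16}x_1 - \tfrac{19}{24}x_2 + \tfrac{2}{5}.
  leading term x_1: no divisor's leading term divides it; move \tfrac{1}{16}x_1 to the remainder.
  leading term x_2: no divisor's leading term divides it; move -\tfrac{19}{24}x_2 to the remainder.
  leading term 1: no divisor's leading term divides it; move \tfrac{2}{5} to the remainder.
  remainder \tfrac{1}{16}x_1 - \tfrac{19}{24}x_2 + \tfrac{2}{5} ≠ 0; add g_3 = \tfrac{1}{16}x_1 - \tfrac{19}{24}x_2 + \tfrac{2}{5} to the basis.

S(f_1,g_3): lcm = x_1x_2. S = \tfrac{38}{3}x_2^{2} + \tfrac{1}{16}x_1 - \tfrac{261}{40}x_2 + \tfrac{2}{5}.
  leading term x_2^{2}: no divisor's leading term divides it; move \tfrac{38}{3}x_2^{2} to the remainder.
  leading term x_1: subtract (1)·g_3 from \tfrac{1}{16}x_1 - \tfrac{261}{40}x_2 + \tfrac{2}{5} → -\tfrac{86}{15}x_2
  leading term x_2: no divisor's leading term divides it; move -\tfrac{86}{15}x_2 to the remainder.
  remainder \tfrac{38}{3}x_2^{2} - \tfrac{86}{15}x_2 ≠ 0; add g_4 = \tfrac{38}{3}x_2^{2} - \tfrac{86}{15}x_2 to the basis.

S(f_2,g_3): lcm = x_1x_2. S = \tfrac{38}{3}x_2^{2} - \tfrac{86}{15}x_2.
  leading term x_2^{2}: subtract (1)·g_4 from \tfrac{38}{3}x_2^{2} - \tfrac{86}{15}x_2 → 0
  remainder 0.

S(f_1,g_4): lcm = x_1x_2^{2}. S = \tfrac{783}{1520}x_1x_2 - \tfrac{1}{8}x_2^{2} + \tfrac{2}{5}x_2.
  leading term x_1x_2: subtract (-\tfrac{783}{6080})·f_1 from \tfrac{783}{1520}x_1x_2 - \tfrac{1}{8}x_2^{2} + \tfrac{2}{5}x_2 → -\tfrac{1}{8}x_2^{2} - \tfrac{783}{24320}x_1 + \tfrac{5647}{12160}x_2 - \tfrac{783}{3800}
  leading term x_2^{2}: subtract (-\tfrac{3}{304})·g_4 from -\tfrac{1}{8}x_2^{2} - \tfrac{783}{24320}x_1 + \tfrac{5647}{12160}x_2 - \tfrac{783}{3800} → -\tfrac{783}{24320}x_1 + \tfrac{261}{640}x_2 - \tfrac{783}{3800}
  leading term x_1: subtract (-\tfrac{783}{1520})·g_3 from -\tfrac{783}{24320}x_1 + \tfrac{261}{640}x_2 - \tfrac{783}{3800} → 0
  remainder 0.

S(f_2,g_4): lcm = x_1x_2^{2}. S = \tfrac{43}{95}x_1x_2 + \tfrac{2}{3}x_2^{2}.
  leading term x_1x_2: subtract (-\tfrac{43}{380})·f_1 from \tfrac{43}{95}x_1x_2 + \tfrac{2}{3}x_2^{2} → \tfrac{2}{3}x_2^{2} - \tfrac{43}{1520}x_1 + \tfrac{43}{760}x_2 - \tfrac{86}{475}
  leading term x_2^{2}: subtract (\tfrac{1}{19})·g_4 from \tfrac{2}{3}x_2^{2} - \tfrac{43}{1520}x_1 + \tfrac{43}{760}x_2 - \tfrac{86}{475} → -\tfrac{43}{1520}x_1 + \tfrac{43}{120}x_2 - \tfrac{86}{475}
  leading term x_1: subtract (-\tfrac{43}{95})·g_3 from -\tfrac{43}{1520}x_1 + \tfrac{43}{120}x_2 - \tfrac{86}{475} → 0
  remainder 0.

S(g_3,g_4): leading monomials are coprime, so the S-polynomial reduces to 0 (Buchberger's first criterion).
Every S-polynomial of the final basis reduces to 0, so we have a Gröbner basis.
Inter-reduce: drop elements whose leading term is divisible by another's, tail-reduce, and make monic.

G = {x_2^{2} - \tfrac{43}{95}x_2, x_1 - \tfrac{38}{3}x_2 + \tfrac{32}{5}}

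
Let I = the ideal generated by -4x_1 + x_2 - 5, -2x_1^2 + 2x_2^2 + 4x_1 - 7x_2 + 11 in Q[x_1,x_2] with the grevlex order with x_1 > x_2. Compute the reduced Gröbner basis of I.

f_1 = -4x_1 + x_2 - 5, LT = x_1.
f_2 = -2x_1^2 + 2x_2^2 + 4x_1 - 7x_2 + 11, LT = x_1^2.

S(f_1,f_2): lcm = x_1^2. S = -1/4x_1x_2 + x_2^2 + 13/4x_1 - 7/2x_2 + 11/2.
  leading term x_1x_2: subtract (1/16x_2)·f_1 from -1/4x_1x_2 + x_2^2 + 13/4x_1 - 7/2x_2 + 11/2 → 15/16x_2^2 + 13/4x_1 - 51/16x_2 + 11/2
  leading term x_2^2: no divisor's leading term divides it; move 15/16x_2^2 to the remainder.
  leading term x_1: subtract (-13/16)·f_1 from 13/4x_1 - 51/16x_2 + 11/2 → -19/8x_2 + 23/16
  leading term x_2: no divisor's leading term divides it; move -19/8x_2 to the remainder.
  leading term 1: no divisor's leading term divides it; move 23/16 to the remainder.
  remainder 15/16x_2^2 - 19/8x_2 + 23/16 ≠ 0; add g_3 = 15/16x_2^2 - 19/8x_2 + 23/16 to the basis.

The other S-polynomials (S(f_1,g_3), S(f_2,g_3)) all reduce to 0 modulo the current basis, so we have a Gröbner basis.
Inter-reduce: drop elements whose leading term is divisible by another's, tail-reduce, and make monic.

G = {x_2^2 - 38/15x_2 + 23/15, x_1 - 1/4x_2 + 5/4}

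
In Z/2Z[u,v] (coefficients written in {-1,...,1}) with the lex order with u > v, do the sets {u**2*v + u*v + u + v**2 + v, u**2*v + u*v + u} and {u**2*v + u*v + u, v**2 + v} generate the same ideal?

Yes, the ideals are equal.

Since reduced Gröbner bases are canonical representatives of ideals under a given ordering, it suffices to compute and compare them.
Buchberger on the first generating set:
f_1 = u**2*v + u*v + u + v**2 + v, LT = u**2*v.
f_2 = u**2*v + u*v + u, LT = u**2*v.

S(f_1,f_2): lcm = u**2*v. S = v**2 + v.
  leading term v**2: no divisor's leading term divides it; move v**2 to the remainder.
  leading term v: no divisor's leading term divides it; move v to the remainder.
  remainder v**2 + v ≠ 0; add g_3 = v**2 + v to the basis.

S(f_1,g_3): lcm = u**2*v**2. S = u**2*v + u*v**2 + u*v + v**3 + v**2.
  leading term u**2*v: subtract (1)·f_1 from u**2*v + u*v**2 + u*v + v**3 + v**2 → u*v**2 + u + v**3 + v
  leading term u*v**2: subtract (u)·g_3 from u*v**2 + u + v**3 + v → u*v + u + v**3 + v
  leading term u*v: no divisor's leading term divides it; move u*v to the remainder.
  leading term u: no divisor's leading term divides it; move u to the remainder.
  leading term v**3: subtract (v)·g_3 from v**3 + v → v**2 + v
  leading term v**2: subtract (1)·g_3 from v**2 + v → 0
  remainder u*v + u ≠ 0; add g_4 = u*v + u to the basis.

S(f_1,g_4): lcm = u**2*v. S = u**2 + u*v + u + v**2 + v.
  leading term u**2: no divisor's leading term divides it; move u**2 to the remainder.
  leading term u*v: subtract (1)·g_4 from u*v + u + v**2 + v → v**2 + v
  leading term v**2: subtract (1)·g_3 from v**2 + v → 0
  remainder u**2 ≠ 0; add g_5 = u**2 to the basis.

The other S-polynomials (S(f_2,g_3), S(f_2,g_4), S(g_3,g_4), S(f_1,g_5), S(f_2,g_5), S(g_3,g_5), S(g_4,g_5)) all reduce to 0 modulo the current basis, so we have a Gröbner basis.
Inter-reduce: drop elements whose leading term is divisible by another's, tail-reduce, and make monic.
Reduced Gröbner basis: {u**2, u*v + u, v**2 + v}.

Buchberger on the second generating set:
h_1 = u**2*v + u*v + u, LT = u**2*v.
h_2 = v**2 + v, LT = v**2.

S(h_1,h_2): lcm = u**2*v**2. S = u**2*v + u*v**2 + u*v.
  leading term u**2*v: subtract (1)·h_1 from u**2*v + u*v**2 + u*v → u*v**2 + u
  leading term u*v**2: subtract (u)·h_2 from u*v**2 + u → u*v + u
  leading term u*v: no divisor's leading term divides it; move u*v to the remainder.
  leading term u: no divisor's leading term divides it; move u to the remainder.
  remainder u*v + u ≠ 0; add k_3 = u*v + u to the basis.

S(h_1,k_3): lcm = u**2*v. S = u**2 + u*v + u.
  leading term u**2: no divisor's leading term divides it; move u**2 to the remainder.
  leading term u*v: subtract (1)·k_3 from u*v + u → 0
  remainder u**2 ≠ 0; add k_4 = u**2 to the basis.

The other S-polynomials (S(h_2,k_3), S(h_1,k_4), S(h_2,k_4), S(k_3,k_4)) all reduce to 0 modulo the current basis, so we have a Gröbner basis.
Inter-reduce: drop elements whose leading term is divisible by another's, tail-reduce, and make monic.
Reduced Gröbner basis: {u**2, u*v + u, v**2 + v}.

Same reduced basis, so the two generating sets span the same ideal.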